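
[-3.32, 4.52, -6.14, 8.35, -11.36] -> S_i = -3.32*(-1.36)^i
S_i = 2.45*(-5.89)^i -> [2.45, -14.43, 85.0, -500.62, 2948.68]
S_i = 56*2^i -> [56, 112, 224, 448, 896]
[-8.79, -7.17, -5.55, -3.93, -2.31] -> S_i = -8.79 + 1.62*i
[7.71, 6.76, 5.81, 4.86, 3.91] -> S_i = 7.71 + -0.95*i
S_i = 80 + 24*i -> [80, 104, 128, 152, 176]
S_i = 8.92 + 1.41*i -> [8.92, 10.33, 11.74, 13.15, 14.56]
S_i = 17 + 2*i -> [17, 19, 21, 23, 25]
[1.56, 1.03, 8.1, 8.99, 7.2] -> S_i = Random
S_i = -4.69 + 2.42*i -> [-4.69, -2.27, 0.15, 2.57, 4.99]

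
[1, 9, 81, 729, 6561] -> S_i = 1*9^i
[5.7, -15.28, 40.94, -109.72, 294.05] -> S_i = 5.70*(-2.68)^i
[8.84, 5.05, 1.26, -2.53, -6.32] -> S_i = 8.84 + -3.79*i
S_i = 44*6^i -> [44, 264, 1584, 9504, 57024]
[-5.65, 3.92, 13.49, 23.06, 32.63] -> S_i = -5.65 + 9.57*i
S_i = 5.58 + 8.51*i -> [5.58, 14.09, 22.6, 31.11, 39.62]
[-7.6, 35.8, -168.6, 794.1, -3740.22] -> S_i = -7.60*(-4.71)^i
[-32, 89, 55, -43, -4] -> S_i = Random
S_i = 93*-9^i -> [93, -837, 7533, -67797, 610173]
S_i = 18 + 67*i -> [18, 85, 152, 219, 286]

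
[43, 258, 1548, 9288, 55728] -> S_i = 43*6^i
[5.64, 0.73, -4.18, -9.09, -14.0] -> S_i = 5.64 + -4.91*i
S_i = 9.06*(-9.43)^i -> [9.06, -85.44, 805.66, -7597.37, 71643.2]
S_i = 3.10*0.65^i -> [3.1, 2.02, 1.31, 0.85, 0.55]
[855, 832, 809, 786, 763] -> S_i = 855 + -23*i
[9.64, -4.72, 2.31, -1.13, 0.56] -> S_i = 9.64*(-0.49)^i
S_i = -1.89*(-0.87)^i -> [-1.89, 1.64, -1.43, 1.24, -1.08]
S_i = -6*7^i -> [-6, -42, -294, -2058, -14406]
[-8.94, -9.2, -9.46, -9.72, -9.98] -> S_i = -8.94 + -0.26*i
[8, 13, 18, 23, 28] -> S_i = 8 + 5*i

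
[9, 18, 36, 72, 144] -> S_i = 9*2^i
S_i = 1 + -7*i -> [1, -6, -13, -20, -27]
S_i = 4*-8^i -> [4, -32, 256, -2048, 16384]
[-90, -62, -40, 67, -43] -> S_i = Random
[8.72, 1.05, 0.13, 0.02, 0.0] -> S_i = 8.72*0.12^i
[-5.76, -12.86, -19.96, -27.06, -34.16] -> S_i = -5.76 + -7.10*i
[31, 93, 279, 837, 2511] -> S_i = 31*3^i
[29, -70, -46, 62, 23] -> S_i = Random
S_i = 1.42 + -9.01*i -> [1.42, -7.59, -16.6, -25.61, -34.62]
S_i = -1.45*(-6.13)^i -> [-1.45, 8.89, -54.49, 334.0, -2047.43]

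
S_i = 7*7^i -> [7, 49, 343, 2401, 16807]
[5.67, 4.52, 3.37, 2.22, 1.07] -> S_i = 5.67 + -1.15*i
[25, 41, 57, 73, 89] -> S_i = 25 + 16*i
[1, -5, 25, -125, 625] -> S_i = 1*-5^i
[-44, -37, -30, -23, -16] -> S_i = -44 + 7*i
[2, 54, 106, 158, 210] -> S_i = 2 + 52*i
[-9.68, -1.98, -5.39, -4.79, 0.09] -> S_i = Random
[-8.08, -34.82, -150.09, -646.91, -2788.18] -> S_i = -8.08*4.31^i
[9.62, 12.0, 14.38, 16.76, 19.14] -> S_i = 9.62 + 2.38*i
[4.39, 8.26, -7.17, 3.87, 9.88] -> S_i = Random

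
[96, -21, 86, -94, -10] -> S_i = Random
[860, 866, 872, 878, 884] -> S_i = 860 + 6*i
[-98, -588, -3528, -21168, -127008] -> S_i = -98*6^i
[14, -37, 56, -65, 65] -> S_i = Random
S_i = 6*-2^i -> [6, -12, 24, -48, 96]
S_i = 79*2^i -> [79, 158, 316, 632, 1264]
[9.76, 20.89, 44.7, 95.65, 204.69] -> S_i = 9.76*2.14^i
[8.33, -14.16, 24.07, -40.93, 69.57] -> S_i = 8.33*(-1.70)^i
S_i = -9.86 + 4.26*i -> [-9.86, -5.6, -1.34, 2.92, 7.18]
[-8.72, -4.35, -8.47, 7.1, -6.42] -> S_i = Random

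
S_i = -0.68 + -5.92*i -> [-0.68, -6.6, -12.52, -18.44, -24.36]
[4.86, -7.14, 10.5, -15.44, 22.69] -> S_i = 4.86*(-1.47)^i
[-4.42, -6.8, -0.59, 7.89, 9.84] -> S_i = Random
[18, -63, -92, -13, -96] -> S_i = Random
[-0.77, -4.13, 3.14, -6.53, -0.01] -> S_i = Random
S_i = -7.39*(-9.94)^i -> [-7.39, 73.46, -730.16, 7257.78, -72142.3]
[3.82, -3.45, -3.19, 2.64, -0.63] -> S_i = Random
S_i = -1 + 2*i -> [-1, 1, 3, 5, 7]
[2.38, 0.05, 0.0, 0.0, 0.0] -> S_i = 2.38*0.02^i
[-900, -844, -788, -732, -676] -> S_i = -900 + 56*i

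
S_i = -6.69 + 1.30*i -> [-6.69, -5.39, -4.09, -2.79, -1.49]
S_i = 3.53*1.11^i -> [3.53, 3.92, 4.35, 4.83, 5.36]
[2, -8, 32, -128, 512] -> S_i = 2*-4^i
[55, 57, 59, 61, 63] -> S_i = 55 + 2*i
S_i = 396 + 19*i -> [396, 415, 434, 453, 472]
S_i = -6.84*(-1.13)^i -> [-6.84, 7.73, -8.73, 9.87, -11.15]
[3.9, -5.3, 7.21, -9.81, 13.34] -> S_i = 3.90*(-1.36)^i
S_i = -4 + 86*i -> [-4, 82, 168, 254, 340]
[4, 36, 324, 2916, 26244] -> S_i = 4*9^i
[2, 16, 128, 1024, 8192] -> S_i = 2*8^i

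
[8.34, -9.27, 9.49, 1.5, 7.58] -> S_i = Random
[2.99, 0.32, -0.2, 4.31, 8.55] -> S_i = Random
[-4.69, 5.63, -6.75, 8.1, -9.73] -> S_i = -4.69*(-1.20)^i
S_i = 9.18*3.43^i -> [9.18, 31.49, 108.0, 370.45, 1270.63]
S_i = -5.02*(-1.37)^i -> [-5.02, 6.88, -9.42, 12.91, -17.68]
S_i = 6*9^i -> [6, 54, 486, 4374, 39366]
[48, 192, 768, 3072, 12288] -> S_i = 48*4^i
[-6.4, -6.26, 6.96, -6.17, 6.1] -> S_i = Random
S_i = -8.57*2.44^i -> [-8.57, -20.91, -51.02, -124.49, -303.77]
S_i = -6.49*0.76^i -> [-6.49, -4.93, -3.75, -2.85, -2.17]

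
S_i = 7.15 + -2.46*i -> [7.15, 4.69, 2.23, -0.23, -2.69]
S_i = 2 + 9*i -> [2, 11, 20, 29, 38]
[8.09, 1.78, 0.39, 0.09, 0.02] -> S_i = 8.09*0.22^i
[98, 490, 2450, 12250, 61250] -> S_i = 98*5^i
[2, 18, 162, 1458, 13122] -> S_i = 2*9^i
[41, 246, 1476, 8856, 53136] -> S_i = 41*6^i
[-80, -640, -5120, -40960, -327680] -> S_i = -80*8^i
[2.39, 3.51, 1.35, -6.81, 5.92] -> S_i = Random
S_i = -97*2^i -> [-97, -194, -388, -776, -1552]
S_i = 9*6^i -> [9, 54, 324, 1944, 11664]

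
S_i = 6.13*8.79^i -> [6.13, 53.88, 473.63, 4163.2, 36594.51]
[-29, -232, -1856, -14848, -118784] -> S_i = -29*8^i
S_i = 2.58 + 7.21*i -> [2.58, 9.79, 17.0, 24.21, 31.42]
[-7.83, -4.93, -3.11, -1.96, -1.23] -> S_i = -7.83*0.63^i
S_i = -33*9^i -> [-33, -297, -2673, -24057, -216513]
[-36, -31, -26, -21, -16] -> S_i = -36 + 5*i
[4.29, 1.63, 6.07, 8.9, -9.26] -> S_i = Random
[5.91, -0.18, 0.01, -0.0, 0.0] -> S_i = 5.91*(-0.03)^i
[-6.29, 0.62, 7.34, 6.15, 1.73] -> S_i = Random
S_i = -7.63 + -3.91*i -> [-7.63, -11.54, -15.45, -19.36, -23.27]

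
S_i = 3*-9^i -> [3, -27, 243, -2187, 19683]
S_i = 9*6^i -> [9, 54, 324, 1944, 11664]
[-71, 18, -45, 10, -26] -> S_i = Random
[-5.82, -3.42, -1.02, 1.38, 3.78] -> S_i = -5.82 + 2.40*i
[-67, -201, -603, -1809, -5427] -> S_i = -67*3^i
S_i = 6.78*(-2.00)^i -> [6.78, -13.56, 27.12, -54.24, 108.48]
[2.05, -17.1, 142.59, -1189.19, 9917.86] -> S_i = 2.05*(-8.34)^i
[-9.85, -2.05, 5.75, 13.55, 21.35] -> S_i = -9.85 + 7.80*i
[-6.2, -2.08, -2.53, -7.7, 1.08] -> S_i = Random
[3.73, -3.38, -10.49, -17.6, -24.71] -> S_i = 3.73 + -7.11*i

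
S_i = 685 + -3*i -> [685, 682, 679, 676, 673]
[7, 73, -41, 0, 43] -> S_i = Random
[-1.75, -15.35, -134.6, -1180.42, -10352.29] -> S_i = -1.75*8.77^i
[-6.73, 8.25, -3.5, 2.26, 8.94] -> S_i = Random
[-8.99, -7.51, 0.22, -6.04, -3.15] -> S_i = Random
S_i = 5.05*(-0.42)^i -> [5.05, -2.12, 0.89, -0.37, 0.16]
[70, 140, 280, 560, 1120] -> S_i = 70*2^i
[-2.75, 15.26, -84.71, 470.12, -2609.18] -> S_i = -2.75*(-5.55)^i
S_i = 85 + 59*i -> [85, 144, 203, 262, 321]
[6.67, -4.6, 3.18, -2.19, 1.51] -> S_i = 6.67*(-0.69)^i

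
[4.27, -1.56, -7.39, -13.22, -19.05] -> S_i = 4.27 + -5.83*i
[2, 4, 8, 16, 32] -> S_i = 2*2^i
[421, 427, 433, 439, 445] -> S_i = 421 + 6*i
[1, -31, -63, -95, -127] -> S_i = 1 + -32*i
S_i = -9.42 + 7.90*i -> [-9.42, -1.52, 6.38, 14.28, 22.18]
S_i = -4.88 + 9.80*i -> [-4.88, 4.92, 14.72, 24.52, 34.32]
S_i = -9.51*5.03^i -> [-9.51, -47.84, -240.61, -1210.28, -6087.69]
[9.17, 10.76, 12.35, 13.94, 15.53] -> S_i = 9.17 + 1.59*i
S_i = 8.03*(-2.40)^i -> [8.03, -19.27, 46.25, -111.01, 266.42]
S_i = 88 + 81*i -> [88, 169, 250, 331, 412]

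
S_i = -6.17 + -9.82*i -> [-6.17, -15.99, -25.81, -35.63, -45.45]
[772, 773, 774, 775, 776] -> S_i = 772 + 1*i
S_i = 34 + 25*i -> [34, 59, 84, 109, 134]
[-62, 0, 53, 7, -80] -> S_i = Random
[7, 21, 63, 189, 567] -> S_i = 7*3^i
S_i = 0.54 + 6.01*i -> [0.54, 6.55, 12.56, 18.57, 24.58]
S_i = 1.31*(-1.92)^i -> [1.31, -2.52, 4.83, -9.27, 17.8]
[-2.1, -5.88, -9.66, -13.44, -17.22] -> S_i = -2.10 + -3.78*i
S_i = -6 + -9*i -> [-6, -15, -24, -33, -42]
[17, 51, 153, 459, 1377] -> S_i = 17*3^i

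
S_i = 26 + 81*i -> [26, 107, 188, 269, 350]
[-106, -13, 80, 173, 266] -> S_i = -106 + 93*i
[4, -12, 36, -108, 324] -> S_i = 4*-3^i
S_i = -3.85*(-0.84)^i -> [-3.85, 3.23, -2.72, 2.28, -1.92]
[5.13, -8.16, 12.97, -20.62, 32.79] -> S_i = 5.13*(-1.59)^i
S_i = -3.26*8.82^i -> [-3.26, -28.75, -253.6, -2236.78, -19728.4]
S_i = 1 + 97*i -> [1, 98, 195, 292, 389]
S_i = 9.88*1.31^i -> [9.88, 12.94, 16.96, 22.21, 29.1]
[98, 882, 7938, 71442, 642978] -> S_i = 98*9^i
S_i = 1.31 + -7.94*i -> [1.31, -6.63, -14.57, -22.51, -30.45]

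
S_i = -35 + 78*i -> [-35, 43, 121, 199, 277]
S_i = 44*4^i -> [44, 176, 704, 2816, 11264]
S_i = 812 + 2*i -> [812, 814, 816, 818, 820]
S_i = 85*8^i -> [85, 680, 5440, 43520, 348160]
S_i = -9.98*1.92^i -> [-9.98, -19.16, -36.79, -70.64, -135.62]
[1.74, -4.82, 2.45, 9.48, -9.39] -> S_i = Random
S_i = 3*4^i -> [3, 12, 48, 192, 768]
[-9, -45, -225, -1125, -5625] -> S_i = -9*5^i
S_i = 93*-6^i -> [93, -558, 3348, -20088, 120528]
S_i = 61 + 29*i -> [61, 90, 119, 148, 177]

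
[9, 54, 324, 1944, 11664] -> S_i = 9*6^i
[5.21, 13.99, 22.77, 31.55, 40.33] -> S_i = 5.21 + 8.78*i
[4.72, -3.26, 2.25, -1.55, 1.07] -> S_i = 4.72*(-0.69)^i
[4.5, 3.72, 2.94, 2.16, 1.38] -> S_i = 4.50 + -0.78*i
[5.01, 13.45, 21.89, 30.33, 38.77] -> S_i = 5.01 + 8.44*i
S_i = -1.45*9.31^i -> [-1.45, -13.5, -125.68, -1170.08, -10893.48]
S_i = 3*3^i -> [3, 9, 27, 81, 243]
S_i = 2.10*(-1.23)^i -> [2.1, -2.58, 3.18, -3.91, 4.81]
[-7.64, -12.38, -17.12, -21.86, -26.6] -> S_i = -7.64 + -4.74*i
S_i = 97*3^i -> [97, 291, 873, 2619, 7857]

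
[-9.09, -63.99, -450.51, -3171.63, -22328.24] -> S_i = -9.09*7.04^i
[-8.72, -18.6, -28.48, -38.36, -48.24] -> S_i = -8.72 + -9.88*i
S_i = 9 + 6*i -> [9, 15, 21, 27, 33]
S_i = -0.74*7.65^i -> [-0.74, -5.66, -43.31, -331.3, -2534.41]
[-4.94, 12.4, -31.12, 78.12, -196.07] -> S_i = -4.94*(-2.51)^i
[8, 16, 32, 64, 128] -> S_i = 8*2^i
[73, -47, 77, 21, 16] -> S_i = Random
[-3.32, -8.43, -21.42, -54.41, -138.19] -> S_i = -3.32*2.54^i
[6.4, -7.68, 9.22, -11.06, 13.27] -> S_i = 6.40*(-1.20)^i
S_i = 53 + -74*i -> [53, -21, -95, -169, -243]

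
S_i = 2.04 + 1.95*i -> [2.04, 3.99, 5.94, 7.89, 9.84]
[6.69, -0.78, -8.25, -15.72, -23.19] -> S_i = 6.69 + -7.47*i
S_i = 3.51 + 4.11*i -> [3.51, 7.62, 11.73, 15.84, 19.95]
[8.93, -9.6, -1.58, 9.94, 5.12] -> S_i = Random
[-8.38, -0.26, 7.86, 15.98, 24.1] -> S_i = -8.38 + 8.12*i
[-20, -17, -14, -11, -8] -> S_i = -20 + 3*i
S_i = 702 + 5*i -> [702, 707, 712, 717, 722]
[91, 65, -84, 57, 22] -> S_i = Random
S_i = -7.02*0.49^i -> [-7.02, -3.44, -1.69, -0.83, -0.4]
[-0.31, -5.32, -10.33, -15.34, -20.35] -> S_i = -0.31 + -5.01*i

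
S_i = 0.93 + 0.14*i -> [0.93, 1.07, 1.21, 1.35, 1.49]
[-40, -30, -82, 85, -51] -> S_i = Random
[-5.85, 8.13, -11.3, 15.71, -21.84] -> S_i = -5.85*(-1.39)^i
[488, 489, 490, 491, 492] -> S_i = 488 + 1*i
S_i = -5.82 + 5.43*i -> [-5.82, -0.39, 5.04, 10.47, 15.9]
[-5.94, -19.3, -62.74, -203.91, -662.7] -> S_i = -5.94*3.25^i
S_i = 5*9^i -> [5, 45, 405, 3645, 32805]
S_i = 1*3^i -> [1, 3, 9, 27, 81]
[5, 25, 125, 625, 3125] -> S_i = 5*5^i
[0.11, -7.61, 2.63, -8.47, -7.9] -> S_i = Random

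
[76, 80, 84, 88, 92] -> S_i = 76 + 4*i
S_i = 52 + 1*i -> [52, 53, 54, 55, 56]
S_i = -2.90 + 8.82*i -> [-2.9, 5.92, 14.74, 23.56, 32.38]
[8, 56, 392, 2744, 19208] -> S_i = 8*7^i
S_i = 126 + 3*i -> [126, 129, 132, 135, 138]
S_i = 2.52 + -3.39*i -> [2.52, -0.87, -4.26, -7.65, -11.04]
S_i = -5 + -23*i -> [-5, -28, -51, -74, -97]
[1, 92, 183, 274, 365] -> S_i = 1 + 91*i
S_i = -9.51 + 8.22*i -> [-9.51, -1.29, 6.93, 15.15, 23.37]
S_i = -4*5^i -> [-4, -20, -100, -500, -2500]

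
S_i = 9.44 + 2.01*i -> [9.44, 11.45, 13.46, 15.47, 17.48]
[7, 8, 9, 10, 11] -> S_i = 7 + 1*i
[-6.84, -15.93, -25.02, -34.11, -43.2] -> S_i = -6.84 + -9.09*i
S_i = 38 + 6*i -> [38, 44, 50, 56, 62]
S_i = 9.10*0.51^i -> [9.1, 4.64, 2.37, 1.21, 0.62]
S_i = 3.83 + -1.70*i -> [3.83, 2.13, 0.43, -1.27, -2.97]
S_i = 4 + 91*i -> [4, 95, 186, 277, 368]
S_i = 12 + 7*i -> [12, 19, 26, 33, 40]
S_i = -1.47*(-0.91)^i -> [-1.47, 1.34, -1.22, 1.11, -1.01]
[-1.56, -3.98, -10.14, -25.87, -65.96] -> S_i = -1.56*2.55^i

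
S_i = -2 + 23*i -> [-2, 21, 44, 67, 90]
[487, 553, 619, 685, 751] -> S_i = 487 + 66*i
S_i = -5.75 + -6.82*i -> [-5.75, -12.57, -19.39, -26.21, -33.03]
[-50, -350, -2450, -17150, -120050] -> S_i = -50*7^i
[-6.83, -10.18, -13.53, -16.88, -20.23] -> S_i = -6.83 + -3.35*i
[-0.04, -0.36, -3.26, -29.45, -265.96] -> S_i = -0.04*9.03^i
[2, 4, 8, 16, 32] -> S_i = 2*2^i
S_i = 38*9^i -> [38, 342, 3078, 27702, 249318]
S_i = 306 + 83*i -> [306, 389, 472, 555, 638]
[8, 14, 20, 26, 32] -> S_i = 8 + 6*i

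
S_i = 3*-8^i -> [3, -24, 192, -1536, 12288]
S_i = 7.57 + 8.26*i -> [7.57, 15.83, 24.09, 32.35, 40.61]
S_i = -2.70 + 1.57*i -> [-2.7, -1.13, 0.44, 2.01, 3.58]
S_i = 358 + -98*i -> [358, 260, 162, 64, -34]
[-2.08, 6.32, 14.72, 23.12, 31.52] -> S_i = -2.08 + 8.40*i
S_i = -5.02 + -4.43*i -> [-5.02, -9.45, -13.88, -18.31, -22.74]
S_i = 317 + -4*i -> [317, 313, 309, 305, 301]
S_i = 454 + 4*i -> [454, 458, 462, 466, 470]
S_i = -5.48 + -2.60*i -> [-5.48, -8.08, -10.68, -13.28, -15.88]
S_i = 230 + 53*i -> [230, 283, 336, 389, 442]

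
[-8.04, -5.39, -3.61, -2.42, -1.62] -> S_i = -8.04*0.67^i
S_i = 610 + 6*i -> [610, 616, 622, 628, 634]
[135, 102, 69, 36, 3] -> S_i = 135 + -33*i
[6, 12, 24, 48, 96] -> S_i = 6*2^i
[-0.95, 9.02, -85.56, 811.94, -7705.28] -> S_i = -0.95*(-9.49)^i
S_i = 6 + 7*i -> [6, 13, 20, 27, 34]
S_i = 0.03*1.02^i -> [0.03, 0.03, 0.03, 0.03, 0.03]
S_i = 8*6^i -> [8, 48, 288, 1728, 10368]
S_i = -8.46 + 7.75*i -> [-8.46, -0.71, 7.04, 14.79, 22.54]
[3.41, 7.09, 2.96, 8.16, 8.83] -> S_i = Random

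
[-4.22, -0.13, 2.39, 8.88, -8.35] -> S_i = Random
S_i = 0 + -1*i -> [0, -1, -2, -3, -4]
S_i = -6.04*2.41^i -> [-6.04, -14.56, -35.08, -84.55, -203.75]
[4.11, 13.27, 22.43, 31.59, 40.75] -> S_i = 4.11 + 9.16*i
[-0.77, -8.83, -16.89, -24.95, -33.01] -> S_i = -0.77 + -8.06*i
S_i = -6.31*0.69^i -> [-6.31, -4.35, -3.0, -2.07, -1.43]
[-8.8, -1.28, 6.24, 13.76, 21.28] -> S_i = -8.80 + 7.52*i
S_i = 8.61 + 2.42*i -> [8.61, 11.03, 13.45, 15.87, 18.29]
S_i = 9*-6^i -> [9, -54, 324, -1944, 11664]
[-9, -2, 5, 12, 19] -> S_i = -9 + 7*i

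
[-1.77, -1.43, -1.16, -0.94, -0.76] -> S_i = -1.77*0.81^i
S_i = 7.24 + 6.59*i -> [7.24, 13.83, 20.42, 27.01, 33.6]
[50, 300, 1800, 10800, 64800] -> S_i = 50*6^i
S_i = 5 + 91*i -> [5, 96, 187, 278, 369]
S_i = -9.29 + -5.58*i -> [-9.29, -14.87, -20.45, -26.03, -31.61]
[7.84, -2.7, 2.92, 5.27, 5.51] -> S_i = Random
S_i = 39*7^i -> [39, 273, 1911, 13377, 93639]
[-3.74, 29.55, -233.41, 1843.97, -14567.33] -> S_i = -3.74*(-7.90)^i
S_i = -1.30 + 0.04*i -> [-1.3, -1.26, -1.22, -1.18, -1.14]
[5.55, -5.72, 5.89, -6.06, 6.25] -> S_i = 5.55*(-1.03)^i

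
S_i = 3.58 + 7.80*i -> [3.58, 11.38, 19.18, 26.98, 34.78]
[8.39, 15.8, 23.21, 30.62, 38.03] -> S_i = 8.39 + 7.41*i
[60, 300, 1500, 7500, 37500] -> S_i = 60*5^i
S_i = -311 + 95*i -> [-311, -216, -121, -26, 69]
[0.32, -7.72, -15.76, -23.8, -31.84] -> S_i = 0.32 + -8.04*i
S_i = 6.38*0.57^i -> [6.38, 3.64, 2.07, 1.18, 0.67]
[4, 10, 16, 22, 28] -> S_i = 4 + 6*i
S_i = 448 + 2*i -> [448, 450, 452, 454, 456]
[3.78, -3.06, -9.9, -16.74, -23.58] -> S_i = 3.78 + -6.84*i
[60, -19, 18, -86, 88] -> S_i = Random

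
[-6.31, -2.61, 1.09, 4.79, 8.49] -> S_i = -6.31 + 3.70*i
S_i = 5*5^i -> [5, 25, 125, 625, 3125]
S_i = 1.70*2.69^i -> [1.7, 4.57, 12.3, 33.09, 89.01]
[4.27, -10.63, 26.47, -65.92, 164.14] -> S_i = 4.27*(-2.49)^i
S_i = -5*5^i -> [-5, -25, -125, -625, -3125]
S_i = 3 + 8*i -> [3, 11, 19, 27, 35]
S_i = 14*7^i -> [14, 98, 686, 4802, 33614]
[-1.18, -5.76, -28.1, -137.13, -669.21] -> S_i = -1.18*4.88^i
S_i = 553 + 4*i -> [553, 557, 561, 565, 569]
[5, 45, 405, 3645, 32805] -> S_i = 5*9^i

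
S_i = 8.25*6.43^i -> [8.25, 53.05, 341.1, 2193.24, 14102.56]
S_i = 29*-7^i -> [29, -203, 1421, -9947, 69629]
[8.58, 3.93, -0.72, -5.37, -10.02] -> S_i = 8.58 + -4.65*i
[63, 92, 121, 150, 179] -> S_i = 63 + 29*i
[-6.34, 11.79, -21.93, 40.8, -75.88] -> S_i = -6.34*(-1.86)^i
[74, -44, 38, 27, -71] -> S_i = Random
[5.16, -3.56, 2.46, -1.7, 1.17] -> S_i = 5.16*(-0.69)^i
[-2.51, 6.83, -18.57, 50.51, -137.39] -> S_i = -2.51*(-2.72)^i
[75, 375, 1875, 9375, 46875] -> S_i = 75*5^i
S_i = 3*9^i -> [3, 27, 243, 2187, 19683]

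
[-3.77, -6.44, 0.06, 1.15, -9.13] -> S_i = Random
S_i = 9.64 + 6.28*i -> [9.64, 15.92, 22.2, 28.48, 34.76]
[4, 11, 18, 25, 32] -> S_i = 4 + 7*i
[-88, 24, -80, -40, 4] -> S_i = Random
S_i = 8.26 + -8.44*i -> [8.26, -0.18, -8.62, -17.06, -25.5]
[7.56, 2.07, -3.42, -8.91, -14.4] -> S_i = 7.56 + -5.49*i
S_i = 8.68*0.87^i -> [8.68, 7.55, 6.57, 5.72, 4.97]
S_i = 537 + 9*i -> [537, 546, 555, 564, 573]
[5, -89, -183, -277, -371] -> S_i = 5 + -94*i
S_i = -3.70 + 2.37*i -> [-3.7, -1.33, 1.04, 3.41, 5.78]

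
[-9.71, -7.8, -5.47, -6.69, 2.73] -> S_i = Random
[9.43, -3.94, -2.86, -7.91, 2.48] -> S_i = Random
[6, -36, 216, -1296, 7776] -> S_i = 6*-6^i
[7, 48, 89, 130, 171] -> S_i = 7 + 41*i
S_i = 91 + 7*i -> [91, 98, 105, 112, 119]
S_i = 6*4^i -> [6, 24, 96, 384, 1536]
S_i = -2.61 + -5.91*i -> [-2.61, -8.52, -14.43, -20.34, -26.25]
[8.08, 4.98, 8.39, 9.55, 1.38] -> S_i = Random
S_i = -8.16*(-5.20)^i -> [-8.16, 42.43, -220.65, 1147.36, -5966.28]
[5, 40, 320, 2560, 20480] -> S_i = 5*8^i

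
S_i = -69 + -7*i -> [-69, -76, -83, -90, -97]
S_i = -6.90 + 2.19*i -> [-6.9, -4.71, -2.52, -0.33, 1.86]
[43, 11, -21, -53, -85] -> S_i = 43 + -32*i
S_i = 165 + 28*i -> [165, 193, 221, 249, 277]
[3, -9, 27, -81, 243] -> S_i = 3*-3^i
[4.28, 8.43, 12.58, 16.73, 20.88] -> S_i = 4.28 + 4.15*i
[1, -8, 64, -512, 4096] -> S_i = 1*-8^i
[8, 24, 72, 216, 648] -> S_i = 8*3^i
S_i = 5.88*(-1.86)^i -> [5.88, -10.94, 20.34, -37.84, 70.38]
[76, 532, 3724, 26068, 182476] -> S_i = 76*7^i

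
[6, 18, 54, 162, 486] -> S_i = 6*3^i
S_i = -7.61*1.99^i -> [-7.61, -15.14, -30.14, -59.97, -119.34]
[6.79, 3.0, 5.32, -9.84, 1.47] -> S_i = Random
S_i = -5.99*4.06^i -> [-5.99, -24.32, -98.74, -400.87, -1627.54]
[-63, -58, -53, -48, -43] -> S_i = -63 + 5*i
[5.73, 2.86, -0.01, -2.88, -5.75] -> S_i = 5.73 + -2.87*i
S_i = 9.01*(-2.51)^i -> [9.01, -22.62, 56.76, -142.48, 357.62]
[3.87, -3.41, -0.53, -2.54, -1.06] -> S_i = Random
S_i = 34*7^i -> [34, 238, 1666, 11662, 81634]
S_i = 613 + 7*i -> [613, 620, 627, 634, 641]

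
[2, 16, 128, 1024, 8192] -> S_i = 2*8^i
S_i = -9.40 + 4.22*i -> [-9.4, -5.18, -0.96, 3.26, 7.48]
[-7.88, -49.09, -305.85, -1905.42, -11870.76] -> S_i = -7.88*6.23^i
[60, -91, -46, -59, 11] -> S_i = Random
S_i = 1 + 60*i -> [1, 61, 121, 181, 241]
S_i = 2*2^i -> [2, 4, 8, 16, 32]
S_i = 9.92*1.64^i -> [9.92, 16.27, 26.68, 43.76, 71.76]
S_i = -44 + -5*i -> [-44, -49, -54, -59, -64]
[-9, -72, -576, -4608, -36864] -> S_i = -9*8^i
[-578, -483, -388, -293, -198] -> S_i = -578 + 95*i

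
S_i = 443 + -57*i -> [443, 386, 329, 272, 215]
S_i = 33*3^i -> [33, 99, 297, 891, 2673]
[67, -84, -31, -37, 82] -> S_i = Random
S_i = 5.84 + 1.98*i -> [5.84, 7.82, 9.8, 11.78, 13.76]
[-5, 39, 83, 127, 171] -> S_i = -5 + 44*i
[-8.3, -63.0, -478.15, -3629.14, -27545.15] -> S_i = -8.30*7.59^i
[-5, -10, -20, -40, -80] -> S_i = -5*2^i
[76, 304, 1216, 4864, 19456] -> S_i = 76*4^i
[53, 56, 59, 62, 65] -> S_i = 53 + 3*i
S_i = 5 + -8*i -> [5, -3, -11, -19, -27]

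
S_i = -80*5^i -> [-80, -400, -2000, -10000, -50000]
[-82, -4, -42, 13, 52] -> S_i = Random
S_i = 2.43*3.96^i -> [2.43, 9.62, 38.11, 150.9, 597.57]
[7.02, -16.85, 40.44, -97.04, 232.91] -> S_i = 7.02*(-2.40)^i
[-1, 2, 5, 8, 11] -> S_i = -1 + 3*i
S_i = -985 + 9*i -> [-985, -976, -967, -958, -949]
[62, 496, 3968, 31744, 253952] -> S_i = 62*8^i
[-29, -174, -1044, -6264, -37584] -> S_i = -29*6^i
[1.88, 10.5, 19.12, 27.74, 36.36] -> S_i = 1.88 + 8.62*i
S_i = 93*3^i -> [93, 279, 837, 2511, 7533]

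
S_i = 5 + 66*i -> [5, 71, 137, 203, 269]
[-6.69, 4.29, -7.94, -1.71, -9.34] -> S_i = Random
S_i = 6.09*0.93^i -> [6.09, 5.66, 5.27, 4.9, 4.56]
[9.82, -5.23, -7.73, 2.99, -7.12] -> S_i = Random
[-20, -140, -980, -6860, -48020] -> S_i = -20*7^i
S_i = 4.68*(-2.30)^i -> [4.68, -10.76, 24.76, -56.94, 130.97]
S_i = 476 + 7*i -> [476, 483, 490, 497, 504]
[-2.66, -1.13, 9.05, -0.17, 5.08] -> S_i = Random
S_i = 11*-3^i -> [11, -33, 99, -297, 891]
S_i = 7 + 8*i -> [7, 15, 23, 31, 39]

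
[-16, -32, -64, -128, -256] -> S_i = -16*2^i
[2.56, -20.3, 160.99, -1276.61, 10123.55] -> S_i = 2.56*(-7.93)^i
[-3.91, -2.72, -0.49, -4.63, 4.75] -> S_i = Random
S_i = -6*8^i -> [-6, -48, -384, -3072, -24576]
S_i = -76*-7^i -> [-76, 532, -3724, 26068, -182476]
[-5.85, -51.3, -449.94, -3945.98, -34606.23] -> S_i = -5.85*8.77^i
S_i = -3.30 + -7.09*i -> [-3.3, -10.39, -17.48, -24.57, -31.66]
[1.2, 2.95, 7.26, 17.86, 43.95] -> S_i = 1.20*2.46^i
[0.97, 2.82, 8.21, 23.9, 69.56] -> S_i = 0.97*2.91^i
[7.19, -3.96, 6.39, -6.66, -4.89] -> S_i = Random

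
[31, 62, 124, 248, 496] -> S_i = 31*2^i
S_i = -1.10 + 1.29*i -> [-1.1, 0.19, 1.48, 2.77, 4.06]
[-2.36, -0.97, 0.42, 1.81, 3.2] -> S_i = -2.36 + 1.39*i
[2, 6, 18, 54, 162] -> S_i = 2*3^i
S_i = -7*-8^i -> [-7, 56, -448, 3584, -28672]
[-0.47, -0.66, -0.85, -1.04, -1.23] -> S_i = -0.47 + -0.19*i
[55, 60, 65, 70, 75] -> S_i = 55 + 5*i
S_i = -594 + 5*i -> [-594, -589, -584, -579, -574]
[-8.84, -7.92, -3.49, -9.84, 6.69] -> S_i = Random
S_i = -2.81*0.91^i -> [-2.81, -2.56, -2.33, -2.12, -1.93]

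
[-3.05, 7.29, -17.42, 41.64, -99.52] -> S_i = -3.05*(-2.39)^i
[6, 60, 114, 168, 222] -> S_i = 6 + 54*i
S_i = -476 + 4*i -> [-476, -472, -468, -464, -460]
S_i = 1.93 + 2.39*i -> [1.93, 4.32, 6.71, 9.1, 11.49]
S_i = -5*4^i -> [-5, -20, -80, -320, -1280]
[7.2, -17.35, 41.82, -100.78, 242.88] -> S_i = 7.20*(-2.41)^i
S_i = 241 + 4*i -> [241, 245, 249, 253, 257]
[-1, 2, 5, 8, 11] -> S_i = -1 + 3*i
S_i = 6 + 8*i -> [6, 14, 22, 30, 38]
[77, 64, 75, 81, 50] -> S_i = Random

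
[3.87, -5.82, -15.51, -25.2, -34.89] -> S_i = 3.87 + -9.69*i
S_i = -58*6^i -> [-58, -348, -2088, -12528, -75168]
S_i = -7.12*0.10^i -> [-7.12, -0.71, -0.07, -0.01, -0.0]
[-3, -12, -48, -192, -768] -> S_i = -3*4^i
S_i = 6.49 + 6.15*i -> [6.49, 12.64, 18.79, 24.94, 31.09]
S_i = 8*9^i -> [8, 72, 648, 5832, 52488]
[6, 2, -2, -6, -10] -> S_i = 6 + -4*i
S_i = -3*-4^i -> [-3, 12, -48, 192, -768]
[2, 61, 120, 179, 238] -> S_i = 2 + 59*i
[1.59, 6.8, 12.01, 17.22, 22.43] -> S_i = 1.59 + 5.21*i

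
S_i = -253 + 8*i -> [-253, -245, -237, -229, -221]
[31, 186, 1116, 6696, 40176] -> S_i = 31*6^i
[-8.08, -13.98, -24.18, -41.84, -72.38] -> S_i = -8.08*1.73^i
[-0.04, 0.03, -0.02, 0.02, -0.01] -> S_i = -0.04*(-0.75)^i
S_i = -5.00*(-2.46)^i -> [-5.0, 12.3, -30.26, 74.43, -183.11]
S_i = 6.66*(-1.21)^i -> [6.66, -8.06, 9.75, -11.8, 14.28]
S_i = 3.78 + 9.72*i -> [3.78, 13.5, 23.22, 32.94, 42.66]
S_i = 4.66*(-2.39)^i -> [4.66, -11.14, 26.62, -63.62, 152.05]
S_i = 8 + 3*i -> [8, 11, 14, 17, 20]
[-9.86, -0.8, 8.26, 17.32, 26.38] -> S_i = -9.86 + 9.06*i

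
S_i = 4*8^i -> [4, 32, 256, 2048, 16384]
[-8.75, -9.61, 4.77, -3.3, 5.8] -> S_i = Random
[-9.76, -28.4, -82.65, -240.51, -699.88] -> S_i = -9.76*2.91^i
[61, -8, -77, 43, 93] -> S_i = Random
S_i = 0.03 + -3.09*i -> [0.03, -3.06, -6.15, -9.24, -12.33]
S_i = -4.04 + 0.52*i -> [-4.04, -3.52, -3.0, -2.48, -1.96]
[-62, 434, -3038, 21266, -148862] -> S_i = -62*-7^i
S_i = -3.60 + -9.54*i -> [-3.6, -13.14, -22.68, -32.22, -41.76]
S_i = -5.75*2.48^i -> [-5.75, -14.26, -35.36, -87.7, -217.51]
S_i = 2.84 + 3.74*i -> [2.84, 6.58, 10.32, 14.06, 17.8]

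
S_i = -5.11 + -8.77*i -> [-5.11, -13.88, -22.65, -31.42, -40.19]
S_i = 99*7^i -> [99, 693, 4851, 33957, 237699]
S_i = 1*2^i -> [1, 2, 4, 8, 16]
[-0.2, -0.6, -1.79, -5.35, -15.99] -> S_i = -0.20*2.99^i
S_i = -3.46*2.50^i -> [-3.46, -8.65, -21.62, -54.06, -135.16]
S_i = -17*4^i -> [-17, -68, -272, -1088, -4352]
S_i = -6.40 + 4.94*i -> [-6.4, -1.46, 3.48, 8.42, 13.36]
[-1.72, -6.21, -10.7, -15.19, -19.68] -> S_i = -1.72 + -4.49*i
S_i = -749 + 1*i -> [-749, -748, -747, -746, -745]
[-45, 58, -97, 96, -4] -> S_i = Random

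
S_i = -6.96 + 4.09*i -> [-6.96, -2.87, 1.22, 5.31, 9.4]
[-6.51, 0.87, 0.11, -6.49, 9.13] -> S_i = Random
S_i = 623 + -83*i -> [623, 540, 457, 374, 291]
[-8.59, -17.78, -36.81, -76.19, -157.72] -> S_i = -8.59*2.07^i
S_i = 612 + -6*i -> [612, 606, 600, 594, 588]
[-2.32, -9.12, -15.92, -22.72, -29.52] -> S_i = -2.32 + -6.80*i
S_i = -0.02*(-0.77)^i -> [-0.02, 0.02, -0.01, 0.01, -0.01]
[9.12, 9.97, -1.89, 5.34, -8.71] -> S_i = Random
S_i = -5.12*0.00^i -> [-5.12, -0.0, -0.0, -0.0, -0.0]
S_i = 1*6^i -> [1, 6, 36, 216, 1296]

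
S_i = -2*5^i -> [-2, -10, -50, -250, -1250]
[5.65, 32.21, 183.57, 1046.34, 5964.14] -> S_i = 5.65*5.70^i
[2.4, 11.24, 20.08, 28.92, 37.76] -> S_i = 2.40 + 8.84*i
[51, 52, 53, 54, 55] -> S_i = 51 + 1*i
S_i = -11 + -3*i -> [-11, -14, -17, -20, -23]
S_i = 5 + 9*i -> [5, 14, 23, 32, 41]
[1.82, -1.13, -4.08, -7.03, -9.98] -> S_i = 1.82 + -2.95*i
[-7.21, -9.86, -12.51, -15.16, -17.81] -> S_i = -7.21 + -2.65*i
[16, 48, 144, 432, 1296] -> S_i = 16*3^i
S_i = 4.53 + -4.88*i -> [4.53, -0.35, -5.23, -10.11, -14.99]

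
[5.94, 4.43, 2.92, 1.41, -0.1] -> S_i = 5.94 + -1.51*i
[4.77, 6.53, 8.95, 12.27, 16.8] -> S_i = 4.77*1.37^i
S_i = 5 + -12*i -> [5, -7, -19, -31, -43]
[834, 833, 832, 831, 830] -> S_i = 834 + -1*i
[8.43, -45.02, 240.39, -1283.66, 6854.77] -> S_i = 8.43*(-5.34)^i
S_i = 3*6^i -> [3, 18, 108, 648, 3888]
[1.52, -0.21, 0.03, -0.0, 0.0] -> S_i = 1.52*(-0.14)^i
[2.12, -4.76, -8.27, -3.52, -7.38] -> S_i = Random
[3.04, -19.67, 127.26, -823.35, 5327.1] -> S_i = 3.04*(-6.47)^i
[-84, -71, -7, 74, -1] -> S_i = Random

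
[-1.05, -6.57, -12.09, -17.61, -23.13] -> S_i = -1.05 + -5.52*i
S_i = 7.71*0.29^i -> [7.71, 2.24, 0.65, 0.19, 0.05]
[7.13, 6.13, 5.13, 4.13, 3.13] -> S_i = 7.13 + -1.00*i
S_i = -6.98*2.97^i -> [-6.98, -20.73, -61.57, -182.86, -543.1]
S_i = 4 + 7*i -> [4, 11, 18, 25, 32]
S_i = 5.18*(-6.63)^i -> [5.18, -34.34, 227.7, -1509.63, 10008.84]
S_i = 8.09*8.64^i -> [8.09, 69.9, 603.92, 5217.83, 45082.03]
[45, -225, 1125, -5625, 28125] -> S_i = 45*-5^i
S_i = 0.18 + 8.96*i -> [0.18, 9.14, 18.1, 27.06, 36.02]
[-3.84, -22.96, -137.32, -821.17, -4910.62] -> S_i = -3.84*5.98^i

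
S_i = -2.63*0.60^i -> [-2.63, -1.58, -0.95, -0.57, -0.34]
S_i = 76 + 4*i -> [76, 80, 84, 88, 92]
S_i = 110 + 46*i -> [110, 156, 202, 248, 294]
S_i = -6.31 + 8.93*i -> [-6.31, 2.62, 11.55, 20.48, 29.41]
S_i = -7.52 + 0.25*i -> [-7.52, -7.27, -7.02, -6.77, -6.52]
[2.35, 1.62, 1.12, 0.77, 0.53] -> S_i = 2.35*0.69^i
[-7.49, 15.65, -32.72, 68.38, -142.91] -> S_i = -7.49*(-2.09)^i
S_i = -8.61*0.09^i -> [-8.61, -0.77, -0.07, -0.01, -0.0]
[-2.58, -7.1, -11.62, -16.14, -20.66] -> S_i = -2.58 + -4.52*i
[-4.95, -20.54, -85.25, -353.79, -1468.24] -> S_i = -4.95*4.15^i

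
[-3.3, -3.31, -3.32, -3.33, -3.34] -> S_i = -3.30 + -0.01*i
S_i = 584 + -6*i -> [584, 578, 572, 566, 560]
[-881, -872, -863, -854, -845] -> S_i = -881 + 9*i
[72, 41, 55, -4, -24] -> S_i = Random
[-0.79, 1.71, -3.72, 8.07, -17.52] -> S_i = -0.79*(-2.17)^i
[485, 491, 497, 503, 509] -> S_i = 485 + 6*i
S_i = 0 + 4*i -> [0, 4, 8, 12, 16]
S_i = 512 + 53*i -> [512, 565, 618, 671, 724]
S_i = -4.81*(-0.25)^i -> [-4.81, 1.2, -0.3, 0.08, -0.02]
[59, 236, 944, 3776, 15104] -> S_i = 59*4^i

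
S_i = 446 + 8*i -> [446, 454, 462, 470, 478]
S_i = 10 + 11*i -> [10, 21, 32, 43, 54]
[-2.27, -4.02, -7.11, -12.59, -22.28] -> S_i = -2.27*1.77^i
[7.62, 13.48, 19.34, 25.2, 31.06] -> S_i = 7.62 + 5.86*i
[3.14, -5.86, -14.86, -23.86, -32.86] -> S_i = 3.14 + -9.00*i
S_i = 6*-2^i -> [6, -12, 24, -48, 96]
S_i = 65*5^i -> [65, 325, 1625, 8125, 40625]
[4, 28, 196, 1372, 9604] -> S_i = 4*7^i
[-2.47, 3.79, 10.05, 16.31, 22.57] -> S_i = -2.47 + 6.26*i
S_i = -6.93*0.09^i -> [-6.93, -0.62, -0.06, -0.01, -0.0]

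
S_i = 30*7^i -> [30, 210, 1470, 10290, 72030]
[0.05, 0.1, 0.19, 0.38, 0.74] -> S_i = 0.05*1.96^i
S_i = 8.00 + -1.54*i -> [8.0, 6.46, 4.92, 3.38, 1.84]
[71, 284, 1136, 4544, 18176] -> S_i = 71*4^i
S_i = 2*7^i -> [2, 14, 98, 686, 4802]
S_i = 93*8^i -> [93, 744, 5952, 47616, 380928]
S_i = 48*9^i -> [48, 432, 3888, 34992, 314928]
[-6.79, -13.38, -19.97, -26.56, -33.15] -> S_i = -6.79 + -6.59*i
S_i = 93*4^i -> [93, 372, 1488, 5952, 23808]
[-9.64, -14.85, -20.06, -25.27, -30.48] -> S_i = -9.64 + -5.21*i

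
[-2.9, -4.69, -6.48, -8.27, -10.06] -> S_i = -2.90 + -1.79*i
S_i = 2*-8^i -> [2, -16, 128, -1024, 8192]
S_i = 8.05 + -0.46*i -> [8.05, 7.59, 7.13, 6.67, 6.21]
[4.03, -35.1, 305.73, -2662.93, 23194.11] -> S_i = 4.03*(-8.71)^i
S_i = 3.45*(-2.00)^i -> [3.45, -6.9, 13.8, -27.6, 55.2]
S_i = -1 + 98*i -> [-1, 97, 195, 293, 391]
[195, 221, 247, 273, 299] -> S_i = 195 + 26*i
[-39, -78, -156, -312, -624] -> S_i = -39*2^i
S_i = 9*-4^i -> [9, -36, 144, -576, 2304]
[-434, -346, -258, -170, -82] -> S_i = -434 + 88*i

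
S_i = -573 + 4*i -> [-573, -569, -565, -561, -557]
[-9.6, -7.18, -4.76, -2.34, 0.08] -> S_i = -9.60 + 2.42*i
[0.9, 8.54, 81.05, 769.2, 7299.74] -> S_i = 0.90*9.49^i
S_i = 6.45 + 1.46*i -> [6.45, 7.91, 9.37, 10.83, 12.29]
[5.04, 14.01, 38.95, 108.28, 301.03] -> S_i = 5.04*2.78^i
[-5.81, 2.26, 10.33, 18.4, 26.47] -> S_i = -5.81 + 8.07*i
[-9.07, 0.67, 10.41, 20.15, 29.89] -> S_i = -9.07 + 9.74*i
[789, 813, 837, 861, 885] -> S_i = 789 + 24*i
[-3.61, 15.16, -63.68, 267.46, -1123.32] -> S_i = -3.61*(-4.20)^i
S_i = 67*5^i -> [67, 335, 1675, 8375, 41875]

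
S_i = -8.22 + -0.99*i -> [-8.22, -9.21, -10.2, -11.19, -12.18]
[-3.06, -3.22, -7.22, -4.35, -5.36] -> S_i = Random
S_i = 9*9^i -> [9, 81, 729, 6561, 59049]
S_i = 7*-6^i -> [7, -42, 252, -1512, 9072]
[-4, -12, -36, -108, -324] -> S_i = -4*3^i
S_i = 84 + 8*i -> [84, 92, 100, 108, 116]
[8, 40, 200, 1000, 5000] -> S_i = 8*5^i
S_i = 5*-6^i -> [5, -30, 180, -1080, 6480]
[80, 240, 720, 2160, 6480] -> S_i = 80*3^i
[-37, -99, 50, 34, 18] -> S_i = Random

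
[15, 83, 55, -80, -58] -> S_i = Random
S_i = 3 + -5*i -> [3, -2, -7, -12, -17]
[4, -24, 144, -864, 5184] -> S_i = 4*-6^i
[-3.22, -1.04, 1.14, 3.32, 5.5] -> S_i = -3.22 + 2.18*i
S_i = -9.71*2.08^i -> [-9.71, -20.2, -42.01, -87.38, -181.75]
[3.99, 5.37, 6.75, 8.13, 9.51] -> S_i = 3.99 + 1.38*i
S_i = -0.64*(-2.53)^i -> [-0.64, 1.62, -4.1, 10.36, -26.22]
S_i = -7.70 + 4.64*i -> [-7.7, -3.06, 1.58, 6.22, 10.86]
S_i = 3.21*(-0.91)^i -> [3.21, -2.92, 2.66, -2.42, 2.2]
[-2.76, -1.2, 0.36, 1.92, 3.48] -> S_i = -2.76 + 1.56*i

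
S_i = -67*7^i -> [-67, -469, -3283, -22981, -160867]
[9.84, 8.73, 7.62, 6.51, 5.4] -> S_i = 9.84 + -1.11*i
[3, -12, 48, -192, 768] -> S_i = 3*-4^i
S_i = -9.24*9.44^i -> [-9.24, -87.23, -823.41, -7772.99, -73377.0]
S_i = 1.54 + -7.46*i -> [1.54, -5.92, -13.38, -20.84, -28.3]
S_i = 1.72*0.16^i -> [1.72, 0.28, 0.04, 0.01, 0.0]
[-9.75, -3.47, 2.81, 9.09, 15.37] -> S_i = -9.75 + 6.28*i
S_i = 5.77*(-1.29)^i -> [5.77, -7.44, 9.6, -12.39, 15.98]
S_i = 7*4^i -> [7, 28, 112, 448, 1792]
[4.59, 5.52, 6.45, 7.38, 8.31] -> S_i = 4.59 + 0.93*i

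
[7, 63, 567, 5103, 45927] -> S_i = 7*9^i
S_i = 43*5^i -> [43, 215, 1075, 5375, 26875]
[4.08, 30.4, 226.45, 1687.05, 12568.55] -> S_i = 4.08*7.45^i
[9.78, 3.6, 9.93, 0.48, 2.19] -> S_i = Random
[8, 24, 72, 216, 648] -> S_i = 8*3^i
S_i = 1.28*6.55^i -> [1.28, 8.38, 54.92, 359.69, 2356.0]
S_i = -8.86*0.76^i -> [-8.86, -6.73, -5.12, -3.89, -2.96]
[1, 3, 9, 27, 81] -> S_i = 1*3^i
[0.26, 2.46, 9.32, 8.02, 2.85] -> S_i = Random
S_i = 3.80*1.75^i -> [3.8, 6.65, 11.64, 20.37, 35.64]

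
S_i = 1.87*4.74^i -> [1.87, 8.86, 42.01, 199.15, 943.96]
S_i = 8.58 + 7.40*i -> [8.58, 15.98, 23.38, 30.78, 38.18]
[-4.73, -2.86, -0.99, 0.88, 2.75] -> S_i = -4.73 + 1.87*i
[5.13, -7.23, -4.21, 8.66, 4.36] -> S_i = Random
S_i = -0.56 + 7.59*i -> [-0.56, 7.03, 14.62, 22.21, 29.8]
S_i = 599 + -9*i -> [599, 590, 581, 572, 563]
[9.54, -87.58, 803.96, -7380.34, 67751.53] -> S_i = 9.54*(-9.18)^i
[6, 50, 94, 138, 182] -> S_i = 6 + 44*i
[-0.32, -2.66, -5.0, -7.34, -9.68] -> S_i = -0.32 + -2.34*i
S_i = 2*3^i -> [2, 6, 18, 54, 162]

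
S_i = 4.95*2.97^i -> [4.95, 14.7, 43.66, 129.68, 385.15]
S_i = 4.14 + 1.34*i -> [4.14, 5.48, 6.82, 8.16, 9.5]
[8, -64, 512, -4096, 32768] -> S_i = 8*-8^i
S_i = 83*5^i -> [83, 415, 2075, 10375, 51875]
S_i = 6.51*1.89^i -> [6.51, 12.3, 23.25, 43.95, 83.07]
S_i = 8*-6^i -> [8, -48, 288, -1728, 10368]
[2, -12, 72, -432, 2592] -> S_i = 2*-6^i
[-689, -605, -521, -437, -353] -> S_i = -689 + 84*i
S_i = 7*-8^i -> [7, -56, 448, -3584, 28672]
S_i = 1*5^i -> [1, 5, 25, 125, 625]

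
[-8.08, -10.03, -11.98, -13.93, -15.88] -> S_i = -8.08 + -1.95*i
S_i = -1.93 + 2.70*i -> [-1.93, 0.77, 3.47, 6.17, 8.87]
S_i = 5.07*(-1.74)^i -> [5.07, -8.82, 15.35, -26.71, 46.47]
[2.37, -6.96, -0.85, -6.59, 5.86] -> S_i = Random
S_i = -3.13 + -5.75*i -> [-3.13, -8.88, -14.63, -20.38, -26.13]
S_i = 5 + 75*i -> [5, 80, 155, 230, 305]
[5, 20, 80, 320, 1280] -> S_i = 5*4^i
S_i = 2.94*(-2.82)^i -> [2.94, -8.29, 23.38, -65.93, 185.93]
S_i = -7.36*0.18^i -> [-7.36, -1.32, -0.24, -0.04, -0.01]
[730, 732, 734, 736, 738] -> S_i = 730 + 2*i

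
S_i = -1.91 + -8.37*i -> [-1.91, -10.28, -18.65, -27.02, -35.39]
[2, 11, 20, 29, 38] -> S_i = 2 + 9*i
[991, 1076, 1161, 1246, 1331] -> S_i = 991 + 85*i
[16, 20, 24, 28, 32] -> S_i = 16 + 4*i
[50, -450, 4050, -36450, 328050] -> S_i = 50*-9^i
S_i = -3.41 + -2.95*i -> [-3.41, -6.36, -9.31, -12.26, -15.21]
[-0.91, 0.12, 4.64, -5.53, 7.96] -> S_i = Random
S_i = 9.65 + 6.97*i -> [9.65, 16.62, 23.59, 30.56, 37.53]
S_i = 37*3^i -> [37, 111, 333, 999, 2997]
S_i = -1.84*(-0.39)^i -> [-1.84, 0.72, -0.28, 0.11, -0.04]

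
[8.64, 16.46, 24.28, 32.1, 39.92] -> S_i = 8.64 + 7.82*i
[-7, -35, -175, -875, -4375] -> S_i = -7*5^i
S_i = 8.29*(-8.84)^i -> [8.29, -73.28, 647.83, -5726.79, 50624.83]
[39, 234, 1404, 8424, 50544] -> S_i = 39*6^i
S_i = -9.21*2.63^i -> [-9.21, -24.22, -63.7, -167.54, -440.64]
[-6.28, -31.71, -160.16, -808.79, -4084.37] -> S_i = -6.28*5.05^i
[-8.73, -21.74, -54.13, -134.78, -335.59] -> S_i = -8.73*2.49^i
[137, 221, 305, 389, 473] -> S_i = 137 + 84*i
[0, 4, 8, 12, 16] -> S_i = 0 + 4*i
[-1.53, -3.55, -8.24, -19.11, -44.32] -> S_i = -1.53*2.32^i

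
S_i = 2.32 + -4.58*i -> [2.32, -2.26, -6.84, -11.42, -16.0]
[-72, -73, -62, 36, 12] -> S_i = Random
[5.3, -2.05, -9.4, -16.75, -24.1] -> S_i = 5.30 + -7.35*i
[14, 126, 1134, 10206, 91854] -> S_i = 14*9^i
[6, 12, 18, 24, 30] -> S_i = 6 + 6*i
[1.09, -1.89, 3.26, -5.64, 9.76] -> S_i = 1.09*(-1.73)^i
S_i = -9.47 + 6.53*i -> [-9.47, -2.94, 3.59, 10.12, 16.65]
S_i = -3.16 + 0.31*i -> [-3.16, -2.85, -2.54, -2.23, -1.92]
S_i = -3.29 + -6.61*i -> [-3.29, -9.9, -16.51, -23.12, -29.73]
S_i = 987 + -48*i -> [987, 939, 891, 843, 795]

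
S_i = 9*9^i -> [9, 81, 729, 6561, 59049]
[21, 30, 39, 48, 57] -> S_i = 21 + 9*i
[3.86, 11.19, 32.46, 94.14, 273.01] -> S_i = 3.86*2.90^i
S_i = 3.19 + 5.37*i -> [3.19, 8.56, 13.93, 19.3, 24.67]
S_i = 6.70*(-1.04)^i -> [6.7, -6.97, 7.25, -7.54, 7.84]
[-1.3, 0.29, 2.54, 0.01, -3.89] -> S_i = Random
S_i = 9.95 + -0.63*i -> [9.95, 9.32, 8.69, 8.06, 7.43]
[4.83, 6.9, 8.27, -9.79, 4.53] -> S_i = Random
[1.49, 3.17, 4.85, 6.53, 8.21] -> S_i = 1.49 + 1.68*i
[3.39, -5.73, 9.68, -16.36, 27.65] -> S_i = 3.39*(-1.69)^i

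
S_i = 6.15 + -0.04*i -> [6.15, 6.11, 6.07, 6.03, 5.99]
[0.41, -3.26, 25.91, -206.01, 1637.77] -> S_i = 0.41*(-7.95)^i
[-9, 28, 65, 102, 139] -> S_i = -9 + 37*i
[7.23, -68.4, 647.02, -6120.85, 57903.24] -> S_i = 7.23*(-9.46)^i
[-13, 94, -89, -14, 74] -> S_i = Random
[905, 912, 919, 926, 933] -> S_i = 905 + 7*i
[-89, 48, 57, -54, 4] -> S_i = Random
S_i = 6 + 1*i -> [6, 7, 8, 9, 10]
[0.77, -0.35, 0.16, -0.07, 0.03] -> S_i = 0.77*(-0.46)^i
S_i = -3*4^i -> [-3, -12, -48, -192, -768]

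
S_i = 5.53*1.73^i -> [5.53, 9.57, 16.55, 28.63, 49.53]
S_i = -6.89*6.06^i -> [-6.89, -41.75, -253.03, -1533.34, -9292.01]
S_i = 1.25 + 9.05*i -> [1.25, 10.3, 19.35, 28.4, 37.45]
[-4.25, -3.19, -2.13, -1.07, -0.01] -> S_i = -4.25 + 1.06*i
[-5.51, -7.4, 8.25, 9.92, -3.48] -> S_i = Random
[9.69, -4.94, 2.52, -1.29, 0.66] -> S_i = 9.69*(-0.51)^i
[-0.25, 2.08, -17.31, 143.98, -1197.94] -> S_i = -0.25*(-8.32)^i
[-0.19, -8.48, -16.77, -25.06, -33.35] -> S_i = -0.19 + -8.29*i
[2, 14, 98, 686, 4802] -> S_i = 2*7^i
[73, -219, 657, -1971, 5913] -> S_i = 73*-3^i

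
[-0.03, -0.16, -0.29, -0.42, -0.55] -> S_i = -0.03 + -0.13*i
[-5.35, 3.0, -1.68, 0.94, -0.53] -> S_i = -5.35*(-0.56)^i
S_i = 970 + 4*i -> [970, 974, 978, 982, 986]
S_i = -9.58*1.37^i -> [-9.58, -13.12, -17.98, -24.63, -33.75]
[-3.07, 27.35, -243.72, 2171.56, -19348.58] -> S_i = -3.07*(-8.91)^i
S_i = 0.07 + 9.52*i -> [0.07, 9.59, 19.11, 28.63, 38.15]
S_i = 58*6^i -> [58, 348, 2088, 12528, 75168]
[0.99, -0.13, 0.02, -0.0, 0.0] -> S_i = 0.99*(-0.13)^i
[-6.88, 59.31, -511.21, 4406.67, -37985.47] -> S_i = -6.88*(-8.62)^i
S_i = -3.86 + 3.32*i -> [-3.86, -0.54, 2.78, 6.1, 9.42]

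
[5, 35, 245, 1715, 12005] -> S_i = 5*7^i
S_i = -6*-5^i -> [-6, 30, -150, 750, -3750]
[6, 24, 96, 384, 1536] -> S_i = 6*4^i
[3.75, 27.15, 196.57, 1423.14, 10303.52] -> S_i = 3.75*7.24^i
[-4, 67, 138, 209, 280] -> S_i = -4 + 71*i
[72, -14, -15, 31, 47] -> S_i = Random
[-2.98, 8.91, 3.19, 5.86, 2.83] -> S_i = Random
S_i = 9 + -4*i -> [9, 5, 1, -3, -7]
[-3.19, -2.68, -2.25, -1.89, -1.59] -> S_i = -3.19*0.84^i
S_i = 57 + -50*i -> [57, 7, -43, -93, -143]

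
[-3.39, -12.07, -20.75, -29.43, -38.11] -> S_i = -3.39 + -8.68*i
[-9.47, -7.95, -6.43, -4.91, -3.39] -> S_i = -9.47 + 1.52*i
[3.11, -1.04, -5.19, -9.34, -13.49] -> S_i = 3.11 + -4.15*i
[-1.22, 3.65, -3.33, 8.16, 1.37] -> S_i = Random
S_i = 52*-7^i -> [52, -364, 2548, -17836, 124852]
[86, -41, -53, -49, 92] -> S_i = Random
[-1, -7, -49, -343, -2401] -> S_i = -1*7^i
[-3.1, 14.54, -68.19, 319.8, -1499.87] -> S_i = -3.10*(-4.69)^i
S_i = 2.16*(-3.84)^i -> [2.16, -8.29, 31.85, -122.31, 469.65]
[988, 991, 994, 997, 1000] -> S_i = 988 + 3*i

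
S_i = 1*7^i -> [1, 7, 49, 343, 2401]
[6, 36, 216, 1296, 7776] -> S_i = 6*6^i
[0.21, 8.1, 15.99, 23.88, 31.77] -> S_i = 0.21 + 7.89*i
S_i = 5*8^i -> [5, 40, 320, 2560, 20480]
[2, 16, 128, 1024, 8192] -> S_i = 2*8^i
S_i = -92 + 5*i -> [-92, -87, -82, -77, -72]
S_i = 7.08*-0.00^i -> [7.08, -0.0, 0.0, -0.0, 0.0]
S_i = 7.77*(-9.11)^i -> [7.77, -70.78, 644.85, -5874.57, 53517.34]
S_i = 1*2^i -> [1, 2, 4, 8, 16]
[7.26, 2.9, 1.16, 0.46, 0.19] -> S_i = 7.26*0.40^i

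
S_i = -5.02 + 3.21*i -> [-5.02, -1.81, 1.4, 4.61, 7.82]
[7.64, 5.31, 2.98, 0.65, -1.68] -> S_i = 7.64 + -2.33*i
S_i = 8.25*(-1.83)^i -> [8.25, -15.1, 27.63, -50.56, 92.52]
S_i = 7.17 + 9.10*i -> [7.17, 16.27, 25.37, 34.47, 43.57]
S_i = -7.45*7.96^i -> [-7.45, -59.3, -472.04, -3757.47, -29909.46]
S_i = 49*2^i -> [49, 98, 196, 392, 784]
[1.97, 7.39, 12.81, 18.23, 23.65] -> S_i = 1.97 + 5.42*i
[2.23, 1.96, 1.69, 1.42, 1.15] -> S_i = 2.23 + -0.27*i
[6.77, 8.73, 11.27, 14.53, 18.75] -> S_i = 6.77*1.29^i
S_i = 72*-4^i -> [72, -288, 1152, -4608, 18432]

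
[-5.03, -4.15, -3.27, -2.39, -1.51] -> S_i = -5.03 + 0.88*i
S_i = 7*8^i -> [7, 56, 448, 3584, 28672]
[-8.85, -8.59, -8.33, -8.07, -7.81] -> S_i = -8.85 + 0.26*i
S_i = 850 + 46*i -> [850, 896, 942, 988, 1034]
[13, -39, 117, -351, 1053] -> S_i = 13*-3^i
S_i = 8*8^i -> [8, 64, 512, 4096, 32768]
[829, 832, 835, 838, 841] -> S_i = 829 + 3*i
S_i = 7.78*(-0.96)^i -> [7.78, -7.47, 7.17, -6.88, 6.61]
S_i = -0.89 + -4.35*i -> [-0.89, -5.24, -9.59, -13.94, -18.29]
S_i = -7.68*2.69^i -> [-7.68, -20.66, -55.57, -149.49, -402.13]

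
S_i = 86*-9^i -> [86, -774, 6966, -62694, 564246]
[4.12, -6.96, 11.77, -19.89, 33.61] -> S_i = 4.12*(-1.69)^i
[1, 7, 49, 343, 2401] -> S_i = 1*7^i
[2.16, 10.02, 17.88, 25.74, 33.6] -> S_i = 2.16 + 7.86*i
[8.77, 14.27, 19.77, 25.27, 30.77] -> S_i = 8.77 + 5.50*i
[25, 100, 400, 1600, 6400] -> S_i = 25*4^i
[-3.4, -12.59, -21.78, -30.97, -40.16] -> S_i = -3.40 + -9.19*i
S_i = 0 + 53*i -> [0, 53, 106, 159, 212]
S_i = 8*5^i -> [8, 40, 200, 1000, 5000]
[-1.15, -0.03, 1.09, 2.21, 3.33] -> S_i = -1.15 + 1.12*i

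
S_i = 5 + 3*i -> [5, 8, 11, 14, 17]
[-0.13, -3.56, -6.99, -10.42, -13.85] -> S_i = -0.13 + -3.43*i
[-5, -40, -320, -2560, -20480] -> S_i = -5*8^i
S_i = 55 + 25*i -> [55, 80, 105, 130, 155]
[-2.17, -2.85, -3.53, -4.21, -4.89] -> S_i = -2.17 + -0.68*i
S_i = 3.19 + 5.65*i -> [3.19, 8.84, 14.49, 20.14, 25.79]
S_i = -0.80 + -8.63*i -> [-0.8, -9.43, -18.06, -26.69, -35.32]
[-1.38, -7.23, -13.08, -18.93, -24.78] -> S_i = -1.38 + -5.85*i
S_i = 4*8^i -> [4, 32, 256, 2048, 16384]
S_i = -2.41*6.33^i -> [-2.41, -15.26, -96.57, -611.26, -3869.3]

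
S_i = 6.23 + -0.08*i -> [6.23, 6.15, 6.07, 5.99, 5.91]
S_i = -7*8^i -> [-7, -56, -448, -3584, -28672]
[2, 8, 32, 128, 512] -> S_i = 2*4^i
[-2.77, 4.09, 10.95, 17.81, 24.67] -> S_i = -2.77 + 6.86*i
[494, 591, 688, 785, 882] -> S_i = 494 + 97*i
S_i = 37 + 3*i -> [37, 40, 43, 46, 49]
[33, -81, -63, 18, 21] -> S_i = Random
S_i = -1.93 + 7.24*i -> [-1.93, 5.31, 12.55, 19.79, 27.03]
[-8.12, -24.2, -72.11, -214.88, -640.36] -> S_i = -8.12*2.98^i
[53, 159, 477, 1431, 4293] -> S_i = 53*3^i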